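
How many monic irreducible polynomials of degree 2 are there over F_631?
There are 198765 monic irreducible polynomials of degree 2 over F_631

Each element of F_{631^2} that lies in no proper subfield is a root of exactly one monic irreducible of degree 2 over F_631, and each such polynomial has 2 distinct roots in F_{631^2}. By Möbius inversion the count is N_631(2) = (1/2) Σ_{d|2} μ(2/d) · 631^d = (1/2)(μ(2)·631^1 + μ(1)·631^2) = 397530/2 = 198765.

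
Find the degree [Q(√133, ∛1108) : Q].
[Q(√133, ∛1108) : Q] = 6

Let L = Q(√133, ∛1108). Since Q(√133) ⊂ L and [Q(√133):Q] = 2, the tower law gives 2 | [L:Q]. Likewise Q(∛1108) ⊂ L with [Q(∛1108):Q] = 3 (because 1108 is not a perfect cube), so 3 | [L:Q]. As gcd(2,3) = 1, [L:Q] is divisible by 6. Conversely L is generated over Q by √133 and ∛1108, so [L:Q] ≤ 2·3 = 6. Therefore [Q(√133, ∛1108) : Q] = 6.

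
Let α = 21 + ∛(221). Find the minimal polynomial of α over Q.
m_α(x) = x^3 - 63x^2 + 1323x - 9482

Set β = α - 21 = ∛(221), so β^3 = 221. Then (α - 21)^3 - 221 = 0, i.e. α is a root of g(x) = (x - 21)^3 - 221 = x^3 - 63x^2 + 1323x - 9482. Since g(x) = h(x - 21) where h(x) = x^3 - 221, and h is irreducible over Q (because 221 is not a perfect cube, so h has no rational root, and a monic cubic with no rational root is irreducible), g is also irreducible (irreducibility is preserved under the substitution x → x - 21). Hence m_α(x) = x^3 - 63x^2 + 1323x - 9482.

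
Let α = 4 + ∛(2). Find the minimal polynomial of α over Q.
m_α(x) = x^3 - 12x^2 + 48x - 66

Set β = α - 4 = ∛(2), so β^3 = 2. Then (α - 4)^3 - 2 = 0, i.e. α is a root of g(x) = (x - 4)^3 - 2 = x^3 - 12x^2 + 48x - 66. Since g(x) = h(x - 4) where h(x) = x^3 - 2, and h is irreducible over Q (because 2 is not a perfect cube, so h has no rational root, and a monic cubic with no rational root is irreducible), g is also irreducible (irreducibility is preserved under the substitution x → x - 4). Hence m_α(x) = x^3 - 12x^2 + 48x - 66.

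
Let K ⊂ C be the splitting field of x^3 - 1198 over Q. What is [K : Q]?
[K : Q] = 6

The roots of x^3 - 1198 are ∛1198, ω∛1198, ω^2∛1198 where ω = e^(2πi/3) is a primitive cube root of unity, so K = Q(∛1198, ω). Now [Q(∛1198):Q] = 3 (since 1198 is not a perfect cube, x^3 - 1198 is irreducible) and [Q(ω):Q] = 2. Both 2 and 3 divide [K:Q], and [K:Q] ≤ 3·2 = 6, so [K:Q] = 6. (Equivalently: Q(∛1198) ⊂ R but ω ∉ R, so [K : Q(∛1198)] = 2.)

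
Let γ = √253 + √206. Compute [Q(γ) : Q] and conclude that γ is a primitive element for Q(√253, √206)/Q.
[Q(γ) : Q] = 4 (equivalently, Q(γ) = Q(√253, √206))

Obviously Q(γ) ⊆ Q(√253, √206), and [Q(√253, √206):Q] = 4 (since 253, 206 are distinct squarefree integers > 1 with 52118 not a perfect square). To show equality we compute the minimal polynomial of γ. From γ = √253 + √206: γ^2 = 253 + 2√(52118) + 206 = 459 + 2√(52118), so γ^2 - 459 = 2√(52118); squaring, (γ^2 - 459)^2 = 4·52118, i.e. γ^4 - 918γ^2 + 210681 - 208472 = 0, i.e. γ^4 - 918γ^2 + 2209 = 0. So γ is a root of x^4 - 918x^2 + 2209. This polynomial is irreducible over Q: it has no rational root (each ±√253 ± √206 is irrational), and any factorization into two quadratics over Q would force √(52118) ∈ Q (pairing opposite roots) or √253, √206 ∈ Q (other pairings), all impossible. Hence [Q(γ):Q] = 4 = [Q(√253, √206):Q], so Q(γ) = Q(√253, √206).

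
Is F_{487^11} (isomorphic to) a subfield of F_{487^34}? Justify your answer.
No: F_{487^11} is not a subfield of F_{487^34}

F_{p^m} embeds in F_{p^n} iff m | n. Here 11 ∤ 34 (since 34 = 3·11 + 1 with remainder 1 ≠ 0), so F_{487^11} is not a subfield of F_{487^34}. Equivalently: if it were, the tower law would give 11 = [F_{487^11}:F_487] dividing [F_{487^34}:F_487] = 34, contradiction.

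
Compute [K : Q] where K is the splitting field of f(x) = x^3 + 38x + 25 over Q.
[K : Q] = 6

By the rational root test, any rational root of the monic integer polynomial f(x) = x^3 + 38x + 25 must be an integer dividing the constant term 25, i.e. one of ±{1, 5, 25}. Evaluating: f(1) = 64, f(-1) = -14, f(5) = 340, f(-5) = -290, f(25) = 16600, f(-25) = -16550; none is 0, so f has no rational root and is therefore irreducible over Q (a cubic with no linear factor over a field is irreducible). For an irreducible cubic, the Galois group is A_3 or S_3 according as the discriminant disc(f) = -4a^3 - 27b^2 = -4·(38)^3 - 27·(25)^2 = -236363 is or is not a square in Q. Here disc(f) = -236363 is not a perfect square in Q, so the Galois group of f over Q is not contained in A_3 and must be all of S_3. The splitting field has degree |S_3| = 6 over Q, so [K : Q] = 6.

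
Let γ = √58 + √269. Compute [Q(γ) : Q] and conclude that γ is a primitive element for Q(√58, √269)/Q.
[Q(γ) : Q] = 4 (equivalently, Q(γ) = Q(√58, √269))

Obviously Q(γ) ⊆ Q(√58, √269), and [Q(√58, √269):Q] = 4 (since 58, 269 are distinct squarefree integers > 1 with 15602 not a perfect square). To show equality we compute the minimal polynomial of γ. From γ = √58 + √269: γ^2 = 58 + 2√(15602) + 269 = 327 + 2√(15602), so γ^2 - 327 = 2√(15602); squaring, (γ^2 - 327)^2 = 4·15602, i.e. γ^4 - 654γ^2 + 106929 - 62408 = 0, i.e. γ^4 - 654γ^2 + 44521 = 0. So γ is a root of x^4 - 654x^2 + 44521. This polynomial is irreducible over Q: it has no rational root (each ±√58 ± √269 is irrational), and any factorization into two quadratics over Q would force √(15602) ∈ Q (pairing opposite roots) or √58, √269 ∈ Q (other pairings), all impossible. Hence [Q(γ):Q] = 4 = [Q(√58, √269):Q], so Q(γ) = Q(√58, √269).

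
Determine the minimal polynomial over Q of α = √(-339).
m_α(x) = x^2 + 339

α satisfies α^2 + 339 = 0, so x^2 + 339 annihilates α. Since d = -339 is squarefree and ≠ 1, it is not a perfect square in Q, so x^2 + 339 has no rational root and is therefore irreducible over Q (a degree-2 polynomial over a field is irreducible iff it has no root). Hence m_α(x) = x^2 + 339.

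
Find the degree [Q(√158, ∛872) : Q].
[Q(√158, ∛872) : Q] = 6

Let L = Q(√158, ∛872). Since Q(√158) ⊂ L and [Q(√158):Q] = 2, the tower law gives 2 | [L:Q]. Likewise Q(∛872) ⊂ L with [Q(∛872):Q] = 3 (because 872 is not a perfect cube), so 3 | [L:Q]. As gcd(2,3) = 1, [L:Q] is divisible by 6. Conversely L is generated over Q by √158 and ∛872, so [L:Q] ≤ 2·3 = 6. Therefore [Q(√158, ∛872) : Q] = 6.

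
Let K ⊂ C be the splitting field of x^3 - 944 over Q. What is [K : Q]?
[K : Q] = 6

The roots of x^3 - 944 are ∛944, ω∛944, ω^2∛944 where ω = e^(2πi/3) is a primitive cube root of unity, so K = Q(∛944, ω). Now [Q(∛944):Q] = 3 (since 944 is not a perfect cube, x^3 - 944 is irreducible) and [Q(ω):Q] = 2. Both 2 and 3 divide [K:Q], and [K:Q] ≤ 3·2 = 6, so [K:Q] = 6. (Equivalently: Q(∛944) ⊂ R but ω ∉ R, so [K : Q(∛944)] = 2.)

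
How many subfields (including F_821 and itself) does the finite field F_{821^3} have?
F_{821^3} has 2 subfields

The subfields of F_{p^n} are exactly the fields F_{p^d} for d | n (each is the fixed field of the unique index-d subgroup of Gal(F_{p^n}/F_p) ≅ Z/nZ). The divisors of n = 3 are {1, 3}, giving 2 subfields: F_{821^1}, F_{821^3}.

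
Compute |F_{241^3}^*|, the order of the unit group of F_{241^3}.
|F_{241^3}^*| = 13997520

F_{241^3} has 241^3 = 13997521 elements; its multiplicative group consists of all nonzero elements, so |F_{241^3}^*| = 13997521 - 1 = 13997520. (It is cyclic since any finite subgroup of the multiplicative group of a field is cyclic.)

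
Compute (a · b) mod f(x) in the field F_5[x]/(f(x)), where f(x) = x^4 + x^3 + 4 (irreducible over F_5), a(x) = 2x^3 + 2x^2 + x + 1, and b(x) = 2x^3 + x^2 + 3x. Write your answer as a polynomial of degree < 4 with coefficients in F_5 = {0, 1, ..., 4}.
a · b ≡ x^3 + 3x^2 + 3 (mod f(x))

Multiply in F_5[x]: a(x)·b(x) = (2x^3 + 2x^2 + x + 1)·(2x^3 + x^2 + 3x) = 4x^6 + x^5 + 4x^3 + 4x^2 + 3x. This has degree ≥ 4, so divide by f(x) over F_5: 4x^6 + x^5 + 4x^3 + 4x^2 + 3x = (4x^2 + 2x + 3)·(x^4 + x^3 + 4) + (x^3 + 3x^2 + 3). Hence a·b ≡ x^3 + 3x^2 + 3 (mod f). (F_5[x]/(f) is a field with 5^4 = 625 elements since f is irreducible of degree 4.)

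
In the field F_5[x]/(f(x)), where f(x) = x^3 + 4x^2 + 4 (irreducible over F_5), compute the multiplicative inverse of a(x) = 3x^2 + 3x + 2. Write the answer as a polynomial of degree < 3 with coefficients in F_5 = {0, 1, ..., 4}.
a(x)^(-1) ≡ 4x^2 + 1 (mod f(x))

Since f is irreducible over F_5, F_5[x]/(f) is a field and a(x) ≠ 0 has an inverse. Apply the extended Euclidean algorithm to f(x) and a(x) in F_5[x]: f(x) = (2x + 1)·a(x) + (3x + 2);  a(x) = (x + 2)·(3x + 2) + (3). The last nonzero remainder is the constant 3 = gcd(f, a) in F_5. Back-substituting through the division chain expresses 3 = s(x)·a(x) + t(x)·f(x) with s(x) ≡ 2x^2 + 3 (mod f), so (2x^2 + 3)·a(x) ≡ 3 (mod f). Multiplying by 3^(-1) ≡ 2 in F_5 gives a(x)^(-1) ≡ 2·(2x^2 + 3) ≡ 4x^2 + 1 (mod f). Check: (3x^2 + 3x + 2)·(4x^2 + 1) = 2x^4 + 2x^3 + x^2 + 3x + 2 ≡ 1 (mod x^3 + 4x^2 + 4).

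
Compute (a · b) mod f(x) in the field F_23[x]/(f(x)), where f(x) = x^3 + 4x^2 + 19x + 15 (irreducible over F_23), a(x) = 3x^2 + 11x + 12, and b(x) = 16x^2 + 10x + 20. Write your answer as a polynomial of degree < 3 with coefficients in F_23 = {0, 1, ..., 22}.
a · b ≡ 15x^2 + 21x + 7 (mod f(x))

Multiply in F_23[x]: a(x)·b(x) = (3x^2 + 11x + 12)·(16x^2 + 10x + 20) = 2x^4 + 22x^3 + 17x^2 + 18x + 10. This has degree ≥ 3, so divide by f(x) over F_23: 2x^4 + 22x^3 + 17x^2 + 18x + 10 = (2x + 14)·(x^3 + 4x^2 + 19x + 15) + (15x^2 + 21x + 7). Hence a·b ≡ 15x^2 + 21x + 7 (mod f). (F_23[x]/(f) is a field with 23^3 = 12167 elements since f is irreducible of degree 3.)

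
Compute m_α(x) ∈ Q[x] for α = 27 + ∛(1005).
m_α(x) = x^3 - 81x^2 + 2187x - 20688

Set β = α - 27 = ∛(1005), so β^3 = 1005. Then (α - 27)^3 - 1005 = 0, i.e. α is a root of g(x) = (x - 27)^3 - 1005 = x^3 - 81x^2 + 2187x - 20688. Since g(x) = h(x - 27) where h(x) = x^3 - 1005, and h is irreducible over Q (because 1005 is not a perfect cube, so h has no rational root, and a monic cubic with no rational root is irreducible), g is also irreducible (irreducibility is preserved under the substitution x → x - 27). Hence m_α(x) = x^3 - 81x^2 + 2187x - 20688.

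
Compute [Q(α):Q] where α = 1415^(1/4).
[Q(α):Q] = 4

α is a root of x^4 - 1415. By Eisenstein's criterion at the prime p = 5 (which divides the constant term 1415 but p^2 = 25 does not, since 1415 is squarefree), x^4 - 1415 is irreducible over Q. Hence [Q(α):Q] = 4.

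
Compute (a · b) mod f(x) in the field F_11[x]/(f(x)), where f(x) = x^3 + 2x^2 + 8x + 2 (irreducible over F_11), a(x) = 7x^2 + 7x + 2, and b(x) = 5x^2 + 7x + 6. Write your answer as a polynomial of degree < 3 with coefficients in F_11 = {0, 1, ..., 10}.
a · b ≡ 2x^2 + 6x + 6 (mod f(x))

Multiply in F_11[x]: a(x)·b(x) = (7x^2 + 7x + 2)·(5x^2 + 7x + 6) = 2x^4 + 7x^3 + 2x^2 + x + 1. This has degree ≥ 3, so divide by f(x) over F_11: 2x^4 + 7x^3 + 2x^2 + x + 1 = (2x + 3)·(x^3 + 2x^2 + 8x + 2) + (2x^2 + 6x + 6). Hence a·b ≡ 2x^2 + 6x + 6 (mod f). (F_11[x]/(f) is a field with 11^3 = 1331 elements since f is irreducible of degree 3.)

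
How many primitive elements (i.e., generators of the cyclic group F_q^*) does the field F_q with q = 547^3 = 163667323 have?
There are φ(163667322) = 42830208 primitive elements

F_q^* is cyclic of order q - 1 = 163667322. A cyclic group of order m has exactly φ(m) generators. Here m = 163667322 = 2 · 3^2 · 7 · 13 · 163 · 613, so the number of primitive elements is φ(163667322) = 42830208.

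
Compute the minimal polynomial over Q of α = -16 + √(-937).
m_α(x) = x^2 + 32x + 1193

From α + 16 = √(-937), squaring gives (α + 16)^2 = -937, i.e. α^2 + 32α + 256 = -937, so α^2 + 32α + 1193 = 0. The discriminant of x^2 + 32x + 1193 is (32)^2 - 4·(1193) = 1024 - 4772 = -3748, and 4·(-937) is not a perfect square in Q since -937 is squarefree and ≠ 1. Hence x^2 + 32x + 1193 is irreducible over Q and is the minimal polynomial of α.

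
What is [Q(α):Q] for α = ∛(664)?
[Q(α):Q] = 3

The minimal polynomial of α is x^3 - 664, irreducible over Q since 664 is not a perfect cube (so x^3 - 664 has no rational root). Hence [Q(α):Q] = deg(m_α) = 3.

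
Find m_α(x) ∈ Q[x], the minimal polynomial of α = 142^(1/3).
m_α(x) = x^3 - 142

α satisfies α^3 = 142, so x^3 - 142 annihilates α. By the rational root test, a rational root p/q (in lowest terms) of x^3 - 142 would satisfy p^3 = 142 q^3, forcing q = 1 and p^3 = 142; but 142 is not a perfect cube, contradiction. A monic cubic over Q with no rational root is irreducible (any nontrivial factorization would include a linear factor). Hence x^3 - 142 is the minimal polynomial of α, and in particular [Q(α):Q] = 3.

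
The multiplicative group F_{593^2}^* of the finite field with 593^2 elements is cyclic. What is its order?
|F_{593^2}^*| = 351648

F_{593^2} has 593^2 = 351649 elements; its multiplicative group consists of all nonzero elements, so |F_{593^2}^*| = 351649 - 1 = 351648. (It is cyclic since any finite subgroup of the multiplicative group of a field is cyclic.)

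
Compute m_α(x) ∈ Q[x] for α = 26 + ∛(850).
m_α(x) = x^3 - 78x^2 + 2028x - 18426

Set β = α - 26 = ∛(850), so β^3 = 850. Then (α - 26)^3 - 850 = 0, i.e. α is a root of g(x) = (x - 26)^3 - 850 = x^3 - 78x^2 + 2028x - 18426. Since g(x) = h(x - 26) where h(x) = x^3 - 850, and h is irreducible over Q (because 850 is not a perfect cube, so h has no rational root, and a monic cubic with no rational root is irreducible), g is also irreducible (irreducibility is preserved under the substitution x → x - 26). Hence m_α(x) = x^3 - 78x^2 + 2028x - 18426.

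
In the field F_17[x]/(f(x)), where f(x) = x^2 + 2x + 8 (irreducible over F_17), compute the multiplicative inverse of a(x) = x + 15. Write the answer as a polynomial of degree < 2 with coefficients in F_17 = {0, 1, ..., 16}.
a(x)^(-1) ≡ x + 4 (mod f(x))

Since f is irreducible over F_17, F_17[x]/(f) is a field and a(x) ≠ 0 has an inverse. Apply the extended Euclidean algorithm to f(x) and a(x) in F_17[x]: f(x) = (x + 4)·a(x) + (16). The last nonzero remainder is the constant 16 = gcd(f, a) in F_17. Back-substituting through the division chain expresses 16 = s(x)·a(x) + t(x)·f(x) with s(x) ≡ 16x + 13 (mod f), so (16x + 13)·a(x) ≡ 16 (mod f). Multiplying by 16^(-1) ≡ 16 in F_17 gives a(x)^(-1) ≡ 16·(16x + 13) ≡ x + 4 (mod f). Check: (x + 15)·(x + 4) = x^2 + 2x + 9 ≡ 1 (mod x^2 + 2x + 8).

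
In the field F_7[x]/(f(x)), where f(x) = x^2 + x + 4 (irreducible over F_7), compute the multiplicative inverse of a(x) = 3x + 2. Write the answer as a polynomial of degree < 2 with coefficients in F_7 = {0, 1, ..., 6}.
a(x)^(-1) ≡ 3x + 1 (mod f(x))

Since f is irreducible over F_7, F_7[x]/(f) is a field and a(x) ≠ 0 has an inverse. Apply the extended Euclidean algorithm to f(x) and a(x) in F_7[x]: f(x) = (5x + 4)·a(x) + (3). The last nonzero remainder is the constant 3 = gcd(f, a) in F_7. Back-substituting through the division chain expresses 3 = s(x)·a(x) + t(x)·f(x) with s(x) ≡ 2x + 3 (mod f), so (2x + 3)·a(x) ≡ 3 (mod f). Multiplying by 3^(-1) ≡ 5 in F_7 gives a(x)^(-1) ≡ 5·(2x + 3) ≡ 3x + 1 (mod f). Check: (3x + 2)·(3x + 1) = 2x^2 + 2x + 2 ≡ 1 (mod x^2 + x + 4).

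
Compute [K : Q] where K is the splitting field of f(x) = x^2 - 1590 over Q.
[K : Q] = 2

f(x) = x^2 - 1590 factors as (x - √1590)(x + √1590). The splitting field is K = Q(√1590). Since 1590 is squarefree and > 1, it is not a perfect square, so x^2 - 1590 is irreducible over Q and [Q(√1590) : Q] = 2. Hence [K : Q] = 2.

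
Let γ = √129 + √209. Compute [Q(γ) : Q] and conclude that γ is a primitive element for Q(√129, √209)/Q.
[Q(γ) : Q] = 4 (equivalently, Q(γ) = Q(√129, √209))

Obviously Q(γ) ⊆ Q(√129, √209), and [Q(√129, √209):Q] = 4 (since 129, 209 are distinct squarefree integers > 1 with 26961 not a perfect square). To show equality we compute the minimal polynomial of γ. From γ = √129 + √209: γ^2 = 129 + 2√(26961) + 209 = 338 + 2√(26961), so γ^2 - 338 = 2√(26961); squaring, (γ^2 - 338)^2 = 4·26961, i.e. γ^4 - 676γ^2 + 114244 - 107844 = 0, i.e. γ^4 - 676γ^2 + 6400 = 0. So γ is a root of x^4 - 676x^2 + 6400. This polynomial is irreducible over Q: it has no rational root (each ±√129 ± √209 is irrational), and any factorization into two quadratics over Q would force √(26961) ∈ Q (pairing opposite roots) or √129, √209 ∈ Q (other pairings), all impossible. Hence [Q(γ):Q] = 4 = [Q(√129, √209):Q], so Q(γ) = Q(√129, √209).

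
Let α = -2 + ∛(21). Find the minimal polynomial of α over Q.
m_α(x) = x^3 + 6x^2 + 12x - 13

Set β = α + 2 = ∛(21), so β^3 = 21. Then (α + 2)^3 - 21 = 0, i.e. α is a root of g(x) = (x + 2)^3 - 21 = x^3 + 6x^2 + 12x - 13. Since g(x) = h(x + 2) where h(x) = x^3 - 21, and h is irreducible over Q (because 21 is not a perfect cube, so h has no rational root, and a monic cubic with no rational root is irreducible), g is also irreducible (irreducibility is preserved under the substitution x → x + 2). Hence m_α(x) = x^3 + 6x^2 + 12x - 13.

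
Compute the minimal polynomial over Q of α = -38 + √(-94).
m_α(x) = x^2 + 76x + 1538

From α + 38 = √(-94), squaring gives (α + 38)^2 = -94, i.e. α^2 + 76α + 1444 = -94, so α^2 + 76α + 1538 = 0. The discriminant of x^2 + 76x + 1538 is (76)^2 - 4·(1538) = 5776 - 6152 = -376, and 4·(-94) is not a perfect square in Q since -94 is squarefree and ≠ 1. Hence x^2 + 76x + 1538 is irreducible over Q and is the minimal polynomial of α.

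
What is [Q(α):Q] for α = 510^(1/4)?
[Q(α):Q] = 4

α is a root of x^4 - 510. By Eisenstein's criterion at the prime p = 2 (which divides the constant term 510 but p^2 = 4 does not, since 510 is squarefree), x^4 - 510 is irreducible over Q. Hence [Q(α):Q] = 4.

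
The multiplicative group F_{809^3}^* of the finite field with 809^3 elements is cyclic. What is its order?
|F_{809^3}^*| = 529475128

F_{809^3} has 809^3 = 529475129 elements; its multiplicative group consists of all nonzero elements, so |F_{809^3}^*| = 529475129 - 1 = 529475128. (It is cyclic since any finite subgroup of the multiplicative group of a field is cyclic.)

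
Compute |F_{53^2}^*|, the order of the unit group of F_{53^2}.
|F_{53^2}^*| = 2808

F_{53^2} has 53^2 = 2809 elements; its multiplicative group consists of all nonzero elements, so |F_{53^2}^*| = 2809 - 1 = 2808. (It is cyclic since any finite subgroup of the multiplicative group of a field is cyclic.)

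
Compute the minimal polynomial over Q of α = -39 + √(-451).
m_α(x) = x^2 + 78x + 1972

From α + 39 = √(-451), squaring gives (α + 39)^2 = -451, i.e. α^2 + 78α + 1521 = -451, so α^2 + 78α + 1972 = 0. The discriminant of x^2 + 78x + 1972 is (78)^2 - 4·(1972) = 6084 - 7888 = -1804, and 4·(-451) is not a perfect square in Q since -451 is squarefree and ≠ 1. Hence x^2 + 78x + 1972 is irreducible over Q and is the minimal polynomial of α.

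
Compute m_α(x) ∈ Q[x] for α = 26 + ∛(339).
m_α(x) = x^3 - 78x^2 + 2028x - 17915

Set β = α - 26 = ∛(339), so β^3 = 339. Then (α - 26)^3 - 339 = 0, i.e. α is a root of g(x) = (x - 26)^3 - 339 = x^3 - 78x^2 + 2028x - 17915. Since g(x) = h(x - 26) where h(x) = x^3 - 339, and h is irreducible over Q (because 339 is not a perfect cube, so h has no rational root, and a monic cubic with no rational root is irreducible), g is also irreducible (irreducibility is preserved under the substitution x → x - 26). Hence m_α(x) = x^3 - 78x^2 + 2028x - 17915.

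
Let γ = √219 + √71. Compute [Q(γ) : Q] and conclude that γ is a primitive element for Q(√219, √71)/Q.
[Q(γ) : Q] = 4 (equivalently, Q(γ) = Q(√219, √71))

Obviously Q(γ) ⊆ Q(√219, √71), and [Q(√219, √71):Q] = 4 (since 219, 71 are distinct squarefree integers > 1 with 15549 not a perfect square). To show equality we compute the minimal polynomial of γ. From γ = √219 + √71: γ^2 = 219 + 2√(15549) + 71 = 290 + 2√(15549), so γ^2 - 290 = 2√(15549); squaring, (γ^2 - 290)^2 = 4·15549, i.e. γ^4 - 580γ^2 + 84100 - 62196 = 0, i.e. γ^4 - 580γ^2 + 21904 = 0. So γ is a root of x^4 - 580x^2 + 21904. This polynomial is irreducible over Q: it has no rational root (each ±√219 ± √71 is irrational), and any factorization into two quadratics over Q would force √(15549) ∈ Q (pairing opposite roots) or √219, √71 ∈ Q (other pairings), all impossible. Hence [Q(γ):Q] = 4 = [Q(√219, √71):Q], so Q(γ) = Q(√219, √71).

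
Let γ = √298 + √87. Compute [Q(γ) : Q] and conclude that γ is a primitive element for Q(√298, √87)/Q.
[Q(γ) : Q] = 4 (equivalently, Q(γ) = Q(√298, √87))

Obviously Q(γ) ⊆ Q(√298, √87), and [Q(√298, √87):Q] = 4 (since 298, 87 are distinct squarefree integers > 1 with 25926 not a perfect square). To show equality we compute the minimal polynomial of γ. From γ = √298 + √87: γ^2 = 298 + 2√(25926) + 87 = 385 + 2√(25926), so γ^2 - 385 = 2√(25926); squaring, (γ^2 - 385)^2 = 4·25926, i.e. γ^4 - 770γ^2 + 148225 - 103704 = 0, i.e. γ^4 - 770γ^2 + 44521 = 0. So γ is a root of x^4 - 770x^2 + 44521. This polynomial is irreducible over Q: it has no rational root (each ±√298 ± √87 is irrational), and any factorization into two quadratics over Q would force √(25926) ∈ Q (pairing opposite roots) or √298, √87 ∈ Q (other pairings), all impossible. Hence [Q(γ):Q] = 4 = [Q(√298, √87):Q], so Q(γ) = Q(√298, √87).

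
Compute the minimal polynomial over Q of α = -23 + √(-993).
m_α(x) = x^2 + 46x + 1522

From α + 23 = √(-993), squaring gives (α + 23)^2 = -993, i.e. α^2 + 46α + 529 = -993, so α^2 + 46α + 1522 = 0. The discriminant of x^2 + 46x + 1522 is (46)^2 - 4·(1522) = 2116 - 6088 = -3972, and 4·(-993) is not a perfect square in Q since -993 is squarefree and ≠ 1. Hence x^2 + 46x + 1522 is irreducible over Q and is the minimal polynomial of α.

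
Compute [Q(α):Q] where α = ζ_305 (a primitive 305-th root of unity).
[Q(α):Q] = 240

The minimal polynomial of ζ_305 over Q is the 305-th cyclotomic polynomial Φ_305(x), which is irreducible over Q and has degree φ(305) = 240. Hence [Q(α):Q] = φ(305) = 240.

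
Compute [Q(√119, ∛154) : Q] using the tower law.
[Q(√119, ∛154) : Q] = 6

Let L = Q(√119, ∛154). Since Q(√119) ⊂ L and [Q(√119):Q] = 2, the tower law gives 2 | [L:Q]. Likewise Q(∛154) ⊂ L with [Q(∛154):Q] = 3 (because 154 is not a perfect cube), so 3 | [L:Q]. As gcd(2,3) = 1, [L:Q] is divisible by 6. Conversely L is generated over Q by √119 and ∛154, so [L:Q] ≤ 2·3 = 6. Therefore [Q(√119, ∛154) : Q] = 6.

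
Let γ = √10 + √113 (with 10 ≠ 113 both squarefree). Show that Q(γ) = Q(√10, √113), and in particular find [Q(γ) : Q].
[Q(γ) : Q] = 4 (equivalently, Q(γ) = Q(√10, √113))

Obviously Q(γ) ⊆ Q(√10, √113), and [Q(√10, √113):Q] = 4 (since 10, 113 are distinct squarefree integers > 1 with 1130 not a perfect square). To show equality we compute the minimal polynomial of γ. From γ = √10 + √113: γ^2 = 10 + 2√(1130) + 113 = 123 + 2√(1130), so γ^2 - 123 = 2√(1130); squaring, (γ^2 - 123)^2 = 4·1130, i.e. γ^4 - 246γ^2 + 15129 - 4520 = 0, i.e. γ^4 - 246γ^2 + 10609 = 0. So γ is a root of x^4 - 246x^2 + 10609. This polynomial is irreducible over Q: it has no rational root (each ±√10 ± √113 is irrational), and any factorization into two quadratics over Q would force √(1130) ∈ Q (pairing opposite roots) or √10, √113 ∈ Q (other pairings), all impossible. Hence [Q(γ):Q] = 4 = [Q(√10, √113):Q], so Q(γ) = Q(√10, √113).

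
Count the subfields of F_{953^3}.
F_{953^3} has 2 subfields

The subfields of F_{p^n} are exactly the fields F_{p^d} for d | n (each is the fixed field of the unique index-d subgroup of Gal(F_{p^n}/F_p) ≅ Z/nZ). The divisors of n = 3 are {1, 3}, giving 2 subfields: F_{953^1}, F_{953^3}.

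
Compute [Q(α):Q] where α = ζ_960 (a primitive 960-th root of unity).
[Q(α):Q] = 256

The minimal polynomial of ζ_960 over Q is the 960-th cyclotomic polynomial Φ_960(x), which is irreducible over Q and has degree φ(960) = 256. Hence [Q(α):Q] = φ(960) = 256.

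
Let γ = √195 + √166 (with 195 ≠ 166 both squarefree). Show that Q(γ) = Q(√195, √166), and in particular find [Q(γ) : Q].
[Q(γ) : Q] = 4 (equivalently, Q(γ) = Q(√195, √166))

Obviously Q(γ) ⊆ Q(√195, √166), and [Q(√195, √166):Q] = 4 (since 195, 166 are distinct squarefree integers > 1 with 32370 not a perfect square). To show equality we compute the minimal polynomial of γ. From γ = √195 + √166: γ^2 = 195 + 2√(32370) + 166 = 361 + 2√(32370), so γ^2 - 361 = 2√(32370); squaring, (γ^2 - 361)^2 = 4·32370, i.e. γ^4 - 722γ^2 + 130321 - 129480 = 0, i.e. γ^4 - 722γ^2 + 841 = 0. So γ is a root of x^4 - 722x^2 + 841. This polynomial is irreducible over Q: it has no rational root (each ±√195 ± √166 is irrational), and any factorization into two quadratics over Q would force √(32370) ∈ Q (pairing opposite roots) or √195, √166 ∈ Q (other pairings), all impossible. Hence [Q(γ):Q] = 4 = [Q(√195, √166):Q], so Q(γ) = Q(√195, √166).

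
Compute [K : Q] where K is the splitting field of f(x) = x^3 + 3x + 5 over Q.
[K : Q] = 6

By the rational root test, any rational root of the monic integer polynomial f(x) = x^3 + 3x + 5 must be an integer dividing the constant term 5, i.e. one of ±{1, 5}. Evaluating: f(1) = 9, f(-1) = 1, f(5) = 145, f(-5) = -135; none is 0, so f has no rational root and is therefore irreducible over Q (a cubic with no linear factor over a field is irreducible). For an irreducible cubic, the Galois group is A_3 or S_3 according as the discriminant disc(f) = -4a^3 - 27b^2 = -4·(3)^3 - 27·(5)^2 = -783 is or is not a square in Q. Here disc(f) = -783 is not a perfect square in Q, so the Galois group of f over Q is not contained in A_3 and must be all of S_3. The splitting field has degree |S_3| = 6 over Q, so [K : Q] = 6.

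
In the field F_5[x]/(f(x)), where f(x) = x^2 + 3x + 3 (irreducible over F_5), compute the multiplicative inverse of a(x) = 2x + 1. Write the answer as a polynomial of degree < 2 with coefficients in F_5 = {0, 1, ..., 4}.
a(x)^(-1) ≡ 4x (mod f(x))

Since f is irreducible over F_5, F_5[x]/(f) is a field and a(x) ≠ 0 has an inverse. Apply the extended Euclidean algorithm to f(x) and a(x) in F_5[x]: f(x) = (3x)·a(x) + (3). The last nonzero remainder is the constant 3 = gcd(f, a) in F_5. Back-substituting through the division chain expresses 3 = s(x)·a(x) + t(x)·f(x) with s(x) ≡ 2x (mod f), so (2x)·a(x) ≡ 3 (mod f). Multiplying by 3^(-1) ≡ 2 in F_5 gives a(x)^(-1) ≡ 2·(2x) ≡ 4x (mod f). Check: (2x + 1)·(4x) = 3x^2 + 4x ≡ 1 (mod x^2 + 3x + 3).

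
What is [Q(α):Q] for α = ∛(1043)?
[Q(α):Q] = 3

The minimal polynomial of α is x^3 - 1043, irreducible over Q since 1043 is not a perfect cube (so x^3 - 1043 has no rational root). Hence [Q(α):Q] = deg(m_α) = 3.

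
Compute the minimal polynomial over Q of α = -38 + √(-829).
m_α(x) = x^2 + 76x + 2273

From α + 38 = √(-829), squaring gives (α + 38)^2 = -829, i.e. α^2 + 76α + 1444 = -829, so α^2 + 76α + 2273 = 0. The discriminant of x^2 + 76x + 2273 is (76)^2 - 4·(2273) = 5776 - 9092 = -3316, and 4·(-829) is not a perfect square in Q since -829 is squarefree and ≠ 1. Hence x^2 + 76x + 2273 is irreducible over Q and is the minimal polynomial of α.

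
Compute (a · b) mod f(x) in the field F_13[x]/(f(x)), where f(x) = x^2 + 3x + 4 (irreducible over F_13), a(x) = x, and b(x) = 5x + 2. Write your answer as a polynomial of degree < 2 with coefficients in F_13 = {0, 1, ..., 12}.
a · b ≡ 6 (mod f(x))

Multiply in F_13[x]: a(x)·b(x) = (x)·(5x + 2) = 5x^2 + 2x. This has degree ≥ 2, so divide by f(x) over F_13: 5x^2 + 2x = (5)·(x^2 + 3x + 4) + (6). Hence a·b ≡ 6 (mod f). (F_13[x]/(f) is a field with 13^2 = 169 elements since f is irreducible of degree 2.)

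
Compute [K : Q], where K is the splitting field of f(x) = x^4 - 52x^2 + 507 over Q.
[K : Q] = 4

Solving the quadratic in x^2: x^2 = (52 ± √(52^2 - 4·507))/2 = (52 ± √676)/2 = (52 ± 26)/2, giving x^2 = 39 or x^2 = 13. So f(x) = (x^2 - 39)(x^2 - 13) and the roots of f are ±√39, ±√13. Hence the splitting field is K = Q(√39, √13). Since 39 and 13 are distinct squarefree integers > 1, their product 507 is not a perfect square, so √13 ∉ Q(√39). By the tower law [K:Q] = [Q(√39,√13):Q(√39)] · [Q(√39):Q] = 2 · 2 = 4.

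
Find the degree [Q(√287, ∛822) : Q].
[Q(√287, ∛822) : Q] = 6

Let L = Q(√287, ∛822). Since Q(√287) ⊂ L and [Q(√287):Q] = 2, the tower law gives 2 | [L:Q]. Likewise Q(∛822) ⊂ L with [Q(∛822):Q] = 3 (because 822 is not a perfect cube), so 3 | [L:Q]. As gcd(2,3) = 1, [L:Q] is divisible by 6. Conversely L is generated over Q by √287 and ∛822, so [L:Q] ≤ 2·3 = 6. Therefore [Q(√287, ∛822) : Q] = 6.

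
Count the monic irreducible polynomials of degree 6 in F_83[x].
There are 54489965796 monic irreducible polynomials of degree 6 over F_83

Each element of F_{83^6} that lies in no proper subfield is a root of exactly one monic irreducible of degree 6 over F_83, and each such polynomial has 6 distinct roots in F_{83^6}. By Möbius inversion the count is N_83(6) = (1/6) Σ_{d|6} μ(6/d) · 83^d = (1/6)(μ(6)·83^1 + μ(3)·83^2 + μ(2)·83^3 + μ(1)·83^6) = 326939794776/6 = 54489965796.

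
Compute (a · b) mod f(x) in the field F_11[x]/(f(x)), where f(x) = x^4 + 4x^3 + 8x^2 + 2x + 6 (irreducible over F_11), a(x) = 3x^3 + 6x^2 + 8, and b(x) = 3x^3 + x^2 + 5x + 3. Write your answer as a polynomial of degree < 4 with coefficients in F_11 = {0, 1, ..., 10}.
a · b ≡ 8x^3 + 7x^2 + 2x + 3 (mod f(x))

Multiply in F_11[x]: a(x)·b(x) = (3x^3 + 6x^2 + 8)·(3x^3 + x^2 + 5x + 3) = 9x^6 + 10x^5 + 10x^4 + 8x^3 + 4x^2 + 7x + 2. This has degree ≥ 4, so divide by f(x) over F_11: 9x^6 + 10x^5 + 10x^4 + 8x^3 + 4x^2 + 7x + 2 = (9x^2 + 7x + 9)·(x^4 + 4x^3 + 8x^2 + 2x + 6) + (8x^3 + 7x^2 + 2x + 3). Hence a·b ≡ 8x^3 + 7x^2 + 2x + 3 (mod f). (F_11[x]/(f) is a field with 11^4 = 14641 elements since f is irreducible of degree 4.)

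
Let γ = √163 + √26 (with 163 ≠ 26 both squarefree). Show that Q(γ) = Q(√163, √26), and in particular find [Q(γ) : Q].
[Q(γ) : Q] = 4 (equivalently, Q(γ) = Q(√163, √26))

Obviously Q(γ) ⊆ Q(√163, √26), and [Q(√163, √26):Q] = 4 (since 163, 26 are distinct squarefree integers > 1 with 4238 not a perfect square). To show equality we compute the minimal polynomial of γ. From γ = √163 + √26: γ^2 = 163 + 2√(4238) + 26 = 189 + 2√(4238), so γ^2 - 189 = 2√(4238); squaring, (γ^2 - 189)^2 = 4·4238, i.e. γ^4 - 378γ^2 + 35721 - 16952 = 0, i.e. γ^4 - 378γ^2 + 18769 = 0. So γ is a root of x^4 - 378x^2 + 18769. This polynomial is irreducible over Q: it has no rational root (each ±√163 ± √26 is irrational), and any factorization into two quadratics over Q would force √(4238) ∈ Q (pairing opposite roots) or √163, √26 ∈ Q (other pairings), all impossible. Hence [Q(γ):Q] = 4 = [Q(√163, √26):Q], so Q(γ) = Q(√163, √26).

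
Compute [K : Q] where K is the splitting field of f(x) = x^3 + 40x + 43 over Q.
[K : Q] = 6

By the rational root test, any rational root of the monic integer polynomial f(x) = x^3 + 40x + 43 must be an integer dividing the constant term 43, i.e. one of ±{1, 43}. Evaluating: f(1) = 84, f(-1) = 2, f(43) = 81270, f(-43) = -81184; none is 0, so f has no rational root and is therefore irreducible over Q (a cubic with no linear factor over a field is irreducible). For an irreducible cubic, the Galois group is A_3 or S_3 according as the discriminant disc(f) = -4a^3 - 27b^2 = -4·(40)^3 - 27·(43)^2 = -305923 is or is not a square in Q. Here disc(f) = -305923 is not a perfect square in Q, so the Galois group of f over Q is not contained in A_3 and must be all of S_3. The splitting field has degree |S_3| = 6 over Q, so [K : Q] = 6.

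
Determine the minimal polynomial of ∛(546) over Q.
m_α(x) = x^3 - 546

α satisfies α^3 = 546, so x^3 - 546 annihilates α. By the rational root test, a rational root p/q (in lowest terms) of x^3 - 546 would satisfy p^3 = 546 q^3, forcing q = 1 and p^3 = 546; but 546 is not a perfect cube, contradiction. A monic cubic over Q with no rational root is irreducible (any nontrivial factorization would include a linear factor). Hence x^3 - 546 is the minimal polynomial of α, and in particular [Q(α):Q] = 3.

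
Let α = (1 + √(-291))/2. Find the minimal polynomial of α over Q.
m_α(x) = x^2 - x + 73

From 2α - 1 = √(-291), squaring gives (2α - 1)^2 = -291, i.e. 4α^2 - 4α + 1 = -291, so α^2 - α + (1 + 291)/4 = 0. Since -291 ≡ 1 (mod 4), (1 + 291)/4 = 73 ∈ Z. The polynomial x^2 - x + 73 has discriminant 1 - 4·(73) = -291, which is not a perfect square in Q (d = -291 is squarefree and ≠ 1), so x^2 - x + 73 is irreducible over Q. It is the minimal polynomial of α.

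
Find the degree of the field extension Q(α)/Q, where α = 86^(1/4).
[Q(α):Q] = 4

α is a root of x^4 - 86. By Eisenstein's criterion at the prime p = 2 (which divides the constant term 86 but p^2 = 4 does not, since 86 is squarefree), x^4 - 86 is irreducible over Q. Hence [Q(α):Q] = 4.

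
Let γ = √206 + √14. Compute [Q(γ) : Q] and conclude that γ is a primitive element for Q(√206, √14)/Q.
[Q(γ) : Q] = 4 (equivalently, Q(γ) = Q(√206, √14))

Obviously Q(γ) ⊆ Q(√206, √14), and [Q(√206, √14):Q] = 4 (since 206, 14 are distinct squarefree integers > 1 with 2884 not a perfect square). To show equality we compute the minimal polynomial of γ. From γ = √206 + √14: γ^2 = 206 + 2√(2884) + 14 = 220 + 2√(2884), so γ^2 - 220 = 2√(2884); squaring, (γ^2 - 220)^2 = 4·2884, i.e. γ^4 - 440γ^2 + 48400 - 11536 = 0, i.e. γ^4 - 440γ^2 + 36864 = 0. So γ is a root of x^4 - 440x^2 + 36864. This polynomial is irreducible over Q: it has no rational root (each ±√206 ± √14 is irrational), and any factorization into two quadratics over Q would force √(2884) ∈ Q (pairing opposite roots) or √206, √14 ∈ Q (other pairings), all impossible. Hence [Q(γ):Q] = 4 = [Q(√206, √14):Q], so Q(γ) = Q(√206, √14).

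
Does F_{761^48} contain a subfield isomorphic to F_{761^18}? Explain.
No: F_{761^18} is not a subfield of F_{761^48}

F_{p^m} embeds in F_{p^n} iff m | n. Here 18 ∤ 48 (since 48 = 2·18 + 12 with remainder 12 ≠ 0), so F_{761^18} is not a subfield of F_{761^48}. Equivalently: if it were, the tower law would give 18 = [F_{761^18}:F_761] dividing [F_{761^48}:F_761] = 48, contradiction.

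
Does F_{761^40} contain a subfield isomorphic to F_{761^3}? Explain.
No: F_{761^3} is not a subfield of F_{761^40}

F_{p^m} embeds in F_{p^n} iff m | n. Here 3 ∤ 40 (since 40 = 13·3 + 1 with remainder 1 ≠ 0), so F_{761^3} is not a subfield of F_{761^40}. Equivalently: if it were, the tower law would give 3 = [F_{761^3}:F_761] dividing [F_{761^40}:F_761] = 40, contradiction.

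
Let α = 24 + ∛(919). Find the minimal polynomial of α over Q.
m_α(x) = x^3 - 72x^2 + 1728x - 14743

Set β = α - 24 = ∛(919), so β^3 = 919. Then (α - 24)^3 - 919 = 0, i.e. α is a root of g(x) = (x - 24)^3 - 919 = x^3 - 72x^2 + 1728x - 14743. Since g(x) = h(x - 24) where h(x) = x^3 - 919, and h is irreducible over Q (because 919 is not a perfect cube, so h has no rational root, and a monic cubic with no rational root is irreducible), g is also irreducible (irreducibility is preserved under the substitution x → x - 24). Hence m_α(x) = x^3 - 72x^2 + 1728x - 14743.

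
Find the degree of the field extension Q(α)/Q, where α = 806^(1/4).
[Q(α):Q] = 4

α is a root of x^4 - 806. By Eisenstein's criterion at the prime p = 2 (which divides the constant term 806 but p^2 = 4 does not, since 806 is squarefree), x^4 - 806 is irreducible over Q. Hence [Q(α):Q] = 4.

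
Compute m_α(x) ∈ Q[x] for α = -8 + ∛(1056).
m_α(x) = x^3 + 24x^2 + 192x - 544

Set β = α + 8 = ∛(1056), so β^3 = 1056. Then (α + 8)^3 - 1056 = 0, i.e. α is a root of g(x) = (x + 8)^3 - 1056 = x^3 + 24x^2 + 192x - 544. Since g(x) = h(x + 8) where h(x) = x^3 - 1056, and h is irreducible over Q (because 1056 is not a perfect cube, so h has no rational root, and a monic cubic with no rational root is irreducible), g is also irreducible (irreducibility is preserved under the substitution x → x + 8). Hence m_α(x) = x^3 + 24x^2 + 192x - 544.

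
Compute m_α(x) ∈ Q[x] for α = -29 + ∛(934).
m_α(x) = x^3 + 87x^2 + 2523x + 23455

Set β = α + 29 = ∛(934), so β^3 = 934. Then (α + 29)^3 - 934 = 0, i.e. α is a root of g(x) = (x + 29)^3 - 934 = x^3 + 87x^2 + 2523x + 23455. Since g(x) = h(x + 29) where h(x) = x^3 - 934, and h is irreducible over Q (because 934 is not a perfect cube, so h has no rational root, and a monic cubic with no rational root is irreducible), g is also irreducible (irreducibility is preserved under the substitution x → x + 29). Hence m_α(x) = x^3 + 87x^2 + 2523x + 23455.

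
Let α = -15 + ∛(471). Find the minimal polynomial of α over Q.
m_α(x) = x^3 + 45x^2 + 675x + 2904

Set β = α + 15 = ∛(471), so β^3 = 471. Then (α + 15)^3 - 471 = 0, i.e. α is a root of g(x) = (x + 15)^3 - 471 = x^3 + 45x^2 + 675x + 2904. Since g(x) = h(x + 15) where h(x) = x^3 - 471, and h is irreducible over Q (because 471 is not a perfect cube, so h has no rational root, and a monic cubic with no rational root is irreducible), g is also irreducible (irreducibility is preserved under the substitution x → x + 15). Hence m_α(x) = x^3 + 45x^2 + 675x + 2904.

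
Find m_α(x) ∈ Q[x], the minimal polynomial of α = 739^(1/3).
m_α(x) = x^3 - 739

α satisfies α^3 = 739, so x^3 - 739 annihilates α. By the rational root test, a rational root p/q (in lowest terms) of x^3 - 739 would satisfy p^3 = 739 q^3, forcing q = 1 and p^3 = 739; but 739 is not a perfect cube, contradiction. A monic cubic over Q with no rational root is irreducible (any nontrivial factorization would include a linear factor). Hence x^3 - 739 is the minimal polynomial of α, and in particular [Q(α):Q] = 3.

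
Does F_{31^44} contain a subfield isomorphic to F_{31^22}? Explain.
Yes: F_{31^22} is a subfield of F_{31^44}

F_{p^m} embeds in F_{p^n} iff m | n (since F_{p^n} is the splitting field of x^(p^n) - x, and F_{p^m} ⊂ F_{p^n} forces p^n to be a power of p^m, i.e. m | n; conversely if m | n then every root of x^(p^m) - x is a root of x^(p^n) - x). Here 22 | 44 (since 44 = 2·22), so F_{31^22} is a subfield of F_{31^44}, and [F_{31^44} : F_{31^22}] = 44/22 = 2.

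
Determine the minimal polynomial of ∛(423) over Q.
m_α(x) = x^3 - 423

α satisfies α^3 = 423, so x^3 - 423 annihilates α. By the rational root test, a rational root p/q (in lowest terms) of x^3 - 423 would satisfy p^3 = 423 q^3, forcing q = 1 and p^3 = 423; but 423 is not a perfect cube, contradiction. A monic cubic over Q with no rational root is irreducible (any nontrivial factorization would include a linear factor). Hence x^3 - 423 is the minimal polynomial of α, and in particular [Q(α):Q] = 3.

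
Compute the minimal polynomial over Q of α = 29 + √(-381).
m_α(x) = x^2 - 58x + 1222

From α - 29 = √(-381), squaring gives (α - 29)^2 = -381, i.e. α^2 - 58α + 841 = -381, so α^2 - 58α + 1222 = 0. The discriminant of x^2 - 58x + 1222 is (-58)^2 - 4·(1222) = 3364 - 4888 = -1524, and 4·(-381) is not a perfect square in Q since -381 is squarefree and ≠ 1. Hence x^2 - 58x + 1222 is irreducible over Q and is the minimal polynomial of α.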